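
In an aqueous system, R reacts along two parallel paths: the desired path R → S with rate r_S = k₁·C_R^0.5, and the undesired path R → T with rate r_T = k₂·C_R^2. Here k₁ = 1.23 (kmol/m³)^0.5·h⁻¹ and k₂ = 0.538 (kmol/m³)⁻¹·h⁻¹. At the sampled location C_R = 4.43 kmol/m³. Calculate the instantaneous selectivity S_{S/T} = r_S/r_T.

0.245

S_{S/T} = r_S/r_T = (k₁·C_R^0.5)/(k₂·C_R^2) = (k₁/k₂)·C_R^-1.5.
= (1.23×4.430^0.5) / (0.538×4.430^2) = 2.589/10.56 = 0.245.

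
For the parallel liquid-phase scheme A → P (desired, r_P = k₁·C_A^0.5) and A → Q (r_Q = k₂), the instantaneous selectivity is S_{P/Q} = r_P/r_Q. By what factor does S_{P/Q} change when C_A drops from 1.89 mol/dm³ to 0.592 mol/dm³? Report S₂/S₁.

0.560

S_{P/Q} = (k₁/k₂)·C_A^0.5, so S₂/S₁ = (C_{A,2}/C_{A,1})^0.5.
= (0.592/1.89)^0.5 = (0.3132)^0.5 = 0.560.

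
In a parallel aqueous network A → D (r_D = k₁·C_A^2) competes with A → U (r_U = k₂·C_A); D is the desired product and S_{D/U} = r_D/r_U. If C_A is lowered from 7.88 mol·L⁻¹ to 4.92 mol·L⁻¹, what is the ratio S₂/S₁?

S_{D/U} = (k₁/k₂)·C_A, so S₂/S₁ = (C_{A,2}/C_{A,1}).
= 4.92/7.88 = 0.624.

0.624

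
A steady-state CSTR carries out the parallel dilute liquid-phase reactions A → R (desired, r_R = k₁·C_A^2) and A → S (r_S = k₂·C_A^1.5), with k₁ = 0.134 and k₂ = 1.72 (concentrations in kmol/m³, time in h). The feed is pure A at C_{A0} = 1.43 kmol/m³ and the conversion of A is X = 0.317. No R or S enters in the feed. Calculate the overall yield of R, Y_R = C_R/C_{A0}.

Exit C_A = C_{A0}(1−X) = 1.43×0.683 = 0.9767 kmol/m³.
A CSTR operates uniformly at the exit composition, giving r_R = 0.1278 and r_S = 1.660 (each k·C_A^n at C_A = 0.9767).
Fraction of consumed A going to R: r_R/(r_R+r_S) = 0.07149.
C_R = 0.07149·C_{A0}·X = 0.07149×1.43×0.317 = 0.0324 kmol/m³; Y_R = C_R/C_{A0} = 0.0227.

0.0227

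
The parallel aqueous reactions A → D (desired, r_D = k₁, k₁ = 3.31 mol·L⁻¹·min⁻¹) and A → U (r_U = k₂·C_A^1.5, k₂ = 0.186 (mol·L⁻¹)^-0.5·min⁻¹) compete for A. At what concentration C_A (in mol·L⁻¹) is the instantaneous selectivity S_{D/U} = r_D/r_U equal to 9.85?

S_{D/U} = (k₁/k₂)·C_A^-1.5 ⇒ C_A = (S·k₂/k₁)^(1/(-1.5)).
= (9.85×0.186/3.31)^(-0.6667) = (0.5535)^(-0.6667) = 1.48 mol·L⁻¹.

1.48 mol·L⁻¹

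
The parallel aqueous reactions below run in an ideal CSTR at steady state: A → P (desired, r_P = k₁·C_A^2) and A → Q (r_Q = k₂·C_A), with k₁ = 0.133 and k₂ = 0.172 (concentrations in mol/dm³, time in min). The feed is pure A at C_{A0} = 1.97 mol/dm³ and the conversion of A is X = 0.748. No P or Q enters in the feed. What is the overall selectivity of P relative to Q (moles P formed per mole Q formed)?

0.384

Exit C_A = C_{A0}(1−X) = 1.97×0.252 = 0.4964 mol/dm³.
In a CSTR the entire volume is at exit conditions, so r_P = 0.133×0.4964^2 = 0.03278 and r_Q = 0.172×0.4964 = 0.08539.
Overall selectivity = C_P/C_Q = r_Pτ/(r_Qτ) = r_P/r_Q = 0.384.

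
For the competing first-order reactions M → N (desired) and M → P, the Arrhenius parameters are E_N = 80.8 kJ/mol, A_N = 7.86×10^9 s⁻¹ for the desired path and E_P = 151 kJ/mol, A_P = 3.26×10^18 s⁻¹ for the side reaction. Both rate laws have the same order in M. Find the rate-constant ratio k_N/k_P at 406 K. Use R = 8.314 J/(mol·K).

k_N/k_P = (A_N/A_P)·exp[−(E_N−E_P)/(RT)] = (A_N/A_P)·exp[(E_P−E_N)/(RT)].
(E_P−E_N)/(RT) = (151−80.8)×10³/(8.314×406) = 70200/3375 = 20.80.
k_N/k_P = (7.86×10^9/3.26×10^18)·exp(20.80) = 2.411×10^-9 × 1.077×10^9 = 2.60.

2.60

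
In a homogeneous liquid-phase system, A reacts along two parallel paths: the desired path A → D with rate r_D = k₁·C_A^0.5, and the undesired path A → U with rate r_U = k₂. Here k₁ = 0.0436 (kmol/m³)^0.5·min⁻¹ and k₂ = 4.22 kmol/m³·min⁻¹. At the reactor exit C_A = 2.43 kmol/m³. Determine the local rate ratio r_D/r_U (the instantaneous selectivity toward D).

S_{D/U} = r_D/r_U = (k₁·C_A^0.5)/(k₂) = (k₁/k₂)·C_A^0.5.
= (0.0436×2.430^0.5) / (4.22) = 0.06797/4.220 = 0.0161.
Since the desired path is higher order in A, keeping C_A high (PFR or concentrated feed) favours D.

0.0161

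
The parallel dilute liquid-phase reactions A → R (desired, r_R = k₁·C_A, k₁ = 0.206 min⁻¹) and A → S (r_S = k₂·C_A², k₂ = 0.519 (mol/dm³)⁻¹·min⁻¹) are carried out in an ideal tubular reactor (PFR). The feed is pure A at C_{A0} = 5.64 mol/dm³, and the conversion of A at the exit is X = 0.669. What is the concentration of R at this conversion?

0.389 mol/dm³

C_A = C_{A0}(1−X) = 1.867 mol/dm³.
Along a PFR/batch, dC_R/dC_A = −r_R/(r_R+r_S) = −k₁/(k₁+k₂·C_A).
Integrating from C_{A0} to C_A: C_R = (0.206/0.519)·ln[(0.206+0.519·5.64)/(0.206+0.519·1.87)] = 0.3969·ln(3.133/1.175) = 0.3893 mol/dm³.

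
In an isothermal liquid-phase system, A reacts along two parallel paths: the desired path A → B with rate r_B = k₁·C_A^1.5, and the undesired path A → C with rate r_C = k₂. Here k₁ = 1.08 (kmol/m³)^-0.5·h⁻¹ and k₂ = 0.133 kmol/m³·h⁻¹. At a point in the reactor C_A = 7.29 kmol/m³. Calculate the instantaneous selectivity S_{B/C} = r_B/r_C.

S_{B/C} = r_B/r_C = (k₁·C_A^1.5)/(k₂) = (k₁/k₂)·C_A^1.5.
= (1.08×7.290^1.5) / (0.133) = 21.26/0.1330 = 160.

160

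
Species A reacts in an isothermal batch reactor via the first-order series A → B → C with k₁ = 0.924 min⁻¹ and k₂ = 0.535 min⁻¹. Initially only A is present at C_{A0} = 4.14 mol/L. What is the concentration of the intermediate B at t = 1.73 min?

For first-order series with pure A initially, C_B(t) = k₁C_{A0}/(k₂−k₁)·(e^(−k₁t) − e^(−k₂t)).
e^(−k₁t) = e^(−0.924×1.73) = e^(−1.599) = 0.2022; e^(−k₂t) = e^(−0.9256) = 0.3963.
C_B = 0.924×4.14/(0.535−0.924) × (0.2022−0.3963) = (-9.834)×(-0.1941) = 1.909 mol/L.

1.91 mol/L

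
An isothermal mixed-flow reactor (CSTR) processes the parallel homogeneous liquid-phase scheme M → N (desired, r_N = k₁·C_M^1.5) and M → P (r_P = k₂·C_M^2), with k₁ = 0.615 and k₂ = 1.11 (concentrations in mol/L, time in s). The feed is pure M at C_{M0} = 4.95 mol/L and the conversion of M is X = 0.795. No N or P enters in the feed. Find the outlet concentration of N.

1.40 mol/L

Exit C_M = C_{M0}(1−X) = 4.95×0.205 = 1.015 mol/L.
In a CSTR the entire volume is at exit conditions, so r_N = 0.615×1.015^1.5 = 0.6287 and r_P = 1.11×1.015^2 = 1.143.
Fraction of consumed M going to N: r_N/(r_N+r_P) = 0.3548.
C_N = 0.3548·C_{M0}·X = 0.3548×4.95×0.795 = 1.40 mol/L.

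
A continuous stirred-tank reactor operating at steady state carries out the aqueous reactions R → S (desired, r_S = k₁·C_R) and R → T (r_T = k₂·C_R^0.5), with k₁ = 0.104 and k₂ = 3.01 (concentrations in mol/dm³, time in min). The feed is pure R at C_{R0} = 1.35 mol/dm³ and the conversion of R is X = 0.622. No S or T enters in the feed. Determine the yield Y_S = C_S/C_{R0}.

Exit C_R = C_{R0}(1−X) = 1.35×0.378 = 0.5103 mol/dm³.
A CSTR operates uniformly at the exit composition, giving r_S = 0.05307 and r_T = 2.150 (each k·C_R^n at C_R = 0.5103).
Fraction of consumed R going to S: r_S/(r_S+r_T) = 0.02409.
C_S = 0.02409·C_{R0}·X = 0.02409×1.35×0.622 = 0.0202 mol/dm³; Y_S = C_S/C_{R0} = 0.0150.

0.0150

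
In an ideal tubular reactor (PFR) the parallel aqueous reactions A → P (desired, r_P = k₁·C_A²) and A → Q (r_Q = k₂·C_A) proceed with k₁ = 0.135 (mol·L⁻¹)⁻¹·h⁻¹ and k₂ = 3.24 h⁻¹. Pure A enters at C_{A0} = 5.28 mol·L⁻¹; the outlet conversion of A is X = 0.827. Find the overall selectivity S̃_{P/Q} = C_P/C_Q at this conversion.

C_A = C_{A0}(1−X) = 0.9134 mol·L⁻¹.
Along a PFR/batch, dC_Q/dC_A = −r_Q/(r_P+r_Q) = −k₂/(k₂+k₁·C_A).
Integrating from C_{A0} to C_A: C_Q = (3.24/0.135)·ln[(3.24+0.135·5.28)/(3.24+0.135·0.913)] = 24.00·ln(3.953/3.363) = 3.876 mol·L⁻¹.
Then C_P = (C_{A0}−C_A) − C_Q = 4.367 − 3.876 = 0.4906 mol·L⁻¹.
S̃_{P/Q} = C_P/C_Q = 0.4906/3.876 = 0.127.

0.127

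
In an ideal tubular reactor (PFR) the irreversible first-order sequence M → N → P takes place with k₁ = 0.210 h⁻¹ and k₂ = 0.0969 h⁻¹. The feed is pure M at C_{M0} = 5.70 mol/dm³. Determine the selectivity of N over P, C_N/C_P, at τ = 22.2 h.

The intermediate concentration in a first-order A→B→C sequence is C_N = k₁C_{M0}(e^(−k₁τ) − e^(−k₂τ))/(k₂−k₁).
e^(−k₁τ) = e^(−0.210×22.2) = e^(−4.662) = 0.009448; e^(−k₂τ) = e^(−2.151) = 0.1163.
C_N = 0.210×5.70/(0.0969−0.210) × (0.009448−0.1163) = (-10.58)×(-0.1069) = 1.131 mol/dm³.
C_M = C_{M0}e^(−k₁τ) = 0.05385 mol/dm³, so C_P = C_{M0}−C_M−C_N = 4.515 mol/dm³; C_N/C_P = 0.251.

0.251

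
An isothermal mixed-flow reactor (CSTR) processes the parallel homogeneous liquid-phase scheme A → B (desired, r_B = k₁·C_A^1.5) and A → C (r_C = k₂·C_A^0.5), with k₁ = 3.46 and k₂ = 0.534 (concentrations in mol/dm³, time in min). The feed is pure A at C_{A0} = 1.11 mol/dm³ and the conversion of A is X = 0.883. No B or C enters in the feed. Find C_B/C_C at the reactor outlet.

Exit C_A = C_{A0}(1−X) = 1.11×0.117 = 0.1299 mol/dm³.
In a CSTR the entire volume is at exit conditions, so r_B = 3.46×0.1299^1.5 = 0.1619 and r_C = 0.534×0.1299^0.5 = 0.1924.
Overall selectivity = C_B/C_C = r_Bτ/(r_Cτ) = r_B/r_C = 0.841.

0.841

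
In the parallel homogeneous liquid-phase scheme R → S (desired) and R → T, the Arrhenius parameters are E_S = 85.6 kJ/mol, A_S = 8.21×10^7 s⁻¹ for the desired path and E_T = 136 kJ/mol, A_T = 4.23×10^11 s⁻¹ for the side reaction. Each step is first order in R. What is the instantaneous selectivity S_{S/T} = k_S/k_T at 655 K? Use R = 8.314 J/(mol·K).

2.03

With equal orders, S_{S/T} = k_S/k_T = (A_S/A_T)·exp[(E_T−E_S)/(RT)].
(E_T−E_S)/(RT) = (136−85.6)×10³/(8.314×655) = 50400/5446 = 9.255.
k_S/k_T = (8.21×10^7/4.23×10^11)·exp(9.255) = 1.941×10^-4 × 10457 = 2.03.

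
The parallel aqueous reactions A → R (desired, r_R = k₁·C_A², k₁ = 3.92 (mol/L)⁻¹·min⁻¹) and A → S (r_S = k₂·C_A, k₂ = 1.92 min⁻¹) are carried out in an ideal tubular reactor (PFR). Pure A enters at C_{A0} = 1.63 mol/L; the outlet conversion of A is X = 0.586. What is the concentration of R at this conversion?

0.662 mol/L

C_A = C_{A0}(1−X) = 0.6748 mol/L.
Along a PFR/batch, dC_S/dC_A = −r_S/(r_R+r_S) = −k₂/(k₂+k₁·C_A).
Integrating from C_{A0} to C_A: C_S = (1.92/3.92)·ln[(1.92+3.92·1.63)/(1.92+3.92·0.675)] = 0.4898·ln(8.310/4.565) = 0.2934 mol/L.
Then C_R = (C_{A0}−C_A) − C_S = 0.9552 − 0.2934 = 0.6618 mol/L.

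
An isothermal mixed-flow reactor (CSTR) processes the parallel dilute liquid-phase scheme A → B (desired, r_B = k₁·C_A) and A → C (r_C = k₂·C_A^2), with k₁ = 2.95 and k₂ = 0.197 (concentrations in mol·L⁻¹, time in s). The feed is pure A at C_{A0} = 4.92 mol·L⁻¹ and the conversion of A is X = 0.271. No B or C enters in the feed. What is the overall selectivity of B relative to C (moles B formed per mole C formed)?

Exit C_A = C_{A0}(1−X) = 4.92×0.729 = 3.587 mol·L⁻¹.
A CSTR operates uniformly at the exit composition, giving r_B = 10.58 and r_C = 2.534 (each k·C_A^n at C_A = 3.587).
Overall selectivity = C_B/C_C = r_Bτ/(r_Cτ) = r_B/r_C = 4.18.

4.18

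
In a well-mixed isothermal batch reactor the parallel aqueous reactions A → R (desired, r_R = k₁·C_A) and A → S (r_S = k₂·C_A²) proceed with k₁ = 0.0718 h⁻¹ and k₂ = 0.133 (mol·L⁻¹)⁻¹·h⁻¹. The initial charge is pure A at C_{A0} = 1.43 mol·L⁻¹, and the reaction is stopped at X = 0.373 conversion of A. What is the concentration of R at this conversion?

0.170 mol·L⁻¹

C_A = C_{A0}(1−X) = 0.8966 mol·L⁻¹.
Along a PFR/batch, dC_R/dC_A = −r_R/(r_R+r_S) = −k₁/(k₁+k₂·C_A).
Integrating from C_{A0} to C_A: C_R = (0.0718/0.133)·ln[(0.0718+0.133·1.43)/(0.0718+0.133·0.897)] = 0.5398·ln(0.2620/0.1910) = 0.1705 mol·L⁻¹.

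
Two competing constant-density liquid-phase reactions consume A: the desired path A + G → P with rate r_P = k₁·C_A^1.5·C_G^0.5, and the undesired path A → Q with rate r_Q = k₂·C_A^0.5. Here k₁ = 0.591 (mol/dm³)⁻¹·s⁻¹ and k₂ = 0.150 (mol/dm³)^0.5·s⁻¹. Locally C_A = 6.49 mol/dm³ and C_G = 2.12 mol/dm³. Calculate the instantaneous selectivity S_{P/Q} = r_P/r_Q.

37.2

S_{P/Q} = r_P/r_Q = (k₁·C_A^1.5·C_G^0.5)/(k₂·C_A^0.5) = (k₁/k₂)·C_A·C_G^0.5.
= (0.591×6.490^1.5×2.120^0.5) / (0.150×6.490^0.5) = 14.23/0.3821 = 37.2.
Since the desired path is higher order in A, keeping C_A high (PFR or concentrated feed) favours P.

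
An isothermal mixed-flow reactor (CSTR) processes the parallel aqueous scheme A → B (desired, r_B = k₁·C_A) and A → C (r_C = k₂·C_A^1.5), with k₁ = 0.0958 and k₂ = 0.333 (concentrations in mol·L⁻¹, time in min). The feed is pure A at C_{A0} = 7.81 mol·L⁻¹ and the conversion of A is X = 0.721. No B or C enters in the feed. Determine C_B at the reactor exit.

Exit C_A = C_{A0}(1−X) = 7.81×0.279 = 2.179 mol·L⁻¹.
Rates in a CSTR are evaluated at the outlet concentration: r_B = 0.0958×2.179 = 0.2087, r_C = 0.333×2.179^1.5 = 1.071.
Fraction of consumed A going to B: r_B/(r_B+r_C) = 0.1631.
C_B = 0.1631·C_{A0}·X = 0.1631×7.81×0.721 = 0.918 mol·L⁻¹.

0.918 mol·L⁻¹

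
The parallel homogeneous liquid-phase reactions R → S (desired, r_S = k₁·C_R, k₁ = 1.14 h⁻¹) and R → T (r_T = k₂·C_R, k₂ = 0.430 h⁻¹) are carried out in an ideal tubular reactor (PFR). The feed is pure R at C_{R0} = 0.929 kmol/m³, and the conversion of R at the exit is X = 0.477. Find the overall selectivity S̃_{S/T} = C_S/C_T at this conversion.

2.65

C_R = C_{R0}(1−X) = 0.4859 kmol/m³.
Both paths are first order in R, so the instantaneous fraction to S is constant: dC_S/d(−C_R) = k₁/(k₁+k₂) = 0.7261.
C_S = 0.7261·(C_{R0}−C_R) = 0.7261×0.4431 = 0.322 kmol/m³.
C_T = (C_{R0}−C_R)−C_S = 0.1214 kmol/m³; S̃_{S/T} = 0.3218/0.1214 = 2.65.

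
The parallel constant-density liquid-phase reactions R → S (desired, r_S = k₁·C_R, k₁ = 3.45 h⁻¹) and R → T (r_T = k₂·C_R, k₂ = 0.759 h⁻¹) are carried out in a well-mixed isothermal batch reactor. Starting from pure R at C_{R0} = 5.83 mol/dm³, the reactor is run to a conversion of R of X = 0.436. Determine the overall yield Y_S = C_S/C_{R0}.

C_R = C_{R0}(1−X) = 3.288 mol/dm³.
Both paths are first order in R, so the instantaneous fraction to S is constant: dC_S/d(−C_R) = k₁/(k₁+k₂) = 0.8197.
C_S = 0.8197·(C_{R0}−C_R) = 0.8197×2.542 = 2.08 mol/dm³.
Y_S = C_S/C_{R0} = 2.084/5.83 = 0.357.

0.357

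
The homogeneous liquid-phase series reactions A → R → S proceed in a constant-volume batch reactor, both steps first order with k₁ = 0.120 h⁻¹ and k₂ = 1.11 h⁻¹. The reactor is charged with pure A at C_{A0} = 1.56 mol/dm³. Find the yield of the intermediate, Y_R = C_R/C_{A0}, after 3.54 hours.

For first-order series with pure A initially, C_R(t) = k₁C_{A0}/(k₂−k₁)·(e^(−k₁t) − e^(−k₂t)).
e^(−k₁t) = e^(−0.120×3.54) = e^(−0.4248) = 0.6539; e^(−k₂t) = e^(−3.929) = 0.01966.
C_R = 0.120×1.56/(1.11−0.120) × (0.6539−0.01966) = 0.1891×0.6342 = 0.1199 mol/dm³.
Y_R = C_R/C_{A0} = 0.1199/1.56 = 0.0769.

0.0769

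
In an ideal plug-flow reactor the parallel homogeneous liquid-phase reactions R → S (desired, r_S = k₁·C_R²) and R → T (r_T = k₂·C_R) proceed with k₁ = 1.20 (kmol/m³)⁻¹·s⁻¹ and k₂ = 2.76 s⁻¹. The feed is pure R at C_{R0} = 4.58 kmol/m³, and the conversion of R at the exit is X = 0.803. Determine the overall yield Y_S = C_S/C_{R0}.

C_R = C_{R0}(1−X) = 0.9023 kmol/m³.
Along a PFR/batch, dC_T/dC_R = −r_T/(r_S+r_T) = −k₂/(k₂+k₁·C_R).
Integrating from C_{R0} to C_R: C_T = (2.76/1.20)·ln[(2.76+1.20·4.58)/(2.76+1.20·0.902)] = 2.300·ln(8.256/3.843) = 1.759 kmol/m³.
Then C_S = (C_{R0}−C_R) − C_T = 3.678 − 1.759 = 1.919 kmol/m³.
Y_S = C_S/C_{R0} = 1.919/4.58 = 0.419.

0.419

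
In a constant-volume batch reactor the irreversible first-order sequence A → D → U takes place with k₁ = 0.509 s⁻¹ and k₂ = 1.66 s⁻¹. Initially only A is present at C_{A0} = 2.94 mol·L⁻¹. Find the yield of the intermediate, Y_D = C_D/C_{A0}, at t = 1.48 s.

Solving the coupled first-order balances gives C_D(t) = [k₁/(k₂−k₁)]·C_{A0}·(e^(−k₁t) − e^(−k₂t)).
e^(−k₁t) = e^(−0.509×1.48) = e^(−0.7533) = 0.4708; e^(−k₂t) = e^(−2.457) = 0.08571.
C_D = 0.509×2.94/(1.66−0.509) × (0.4708−0.08571) = 1.300×0.3851 = 0.5007 mol·L⁻¹.
Y_D = C_D/C_{A0} = 0.5007/2.94 = 0.170.

0.170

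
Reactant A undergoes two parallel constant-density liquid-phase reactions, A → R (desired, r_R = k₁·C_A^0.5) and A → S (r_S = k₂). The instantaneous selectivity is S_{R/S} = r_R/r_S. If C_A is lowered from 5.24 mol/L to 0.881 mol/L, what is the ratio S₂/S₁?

S_{R/S} = (k₁/k₂)·C_A^0.5, so S₂/S₁ = (C_{A,2}/C_{A,1})^0.5.
= (0.881/5.24)^0.5 = (0.1681)^0.5 = 0.410.
Selectivity toward R falls as C_A falls — high-concentration operation is favoured.

0.410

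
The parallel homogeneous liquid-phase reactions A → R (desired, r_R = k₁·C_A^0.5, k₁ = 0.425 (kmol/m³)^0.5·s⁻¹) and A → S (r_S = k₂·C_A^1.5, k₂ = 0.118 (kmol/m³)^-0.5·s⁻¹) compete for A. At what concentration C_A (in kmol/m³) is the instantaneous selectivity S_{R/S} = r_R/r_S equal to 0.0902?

39.9 kmol/m³

S_{R/S} = (k₁/k₂)·C_A⁻¹ ⇒ C_A = (S·k₂/k₁)^(-1).
= (0.0902×0.118/0.425)^(-1) = (0.02504)^(-1) = 39.9 kmol/m³.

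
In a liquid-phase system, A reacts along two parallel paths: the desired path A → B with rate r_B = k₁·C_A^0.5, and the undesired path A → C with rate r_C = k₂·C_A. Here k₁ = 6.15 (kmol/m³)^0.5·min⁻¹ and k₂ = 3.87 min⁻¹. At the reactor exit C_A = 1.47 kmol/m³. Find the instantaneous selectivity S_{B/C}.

S_{B/C} = r_B/r_C = (k₁·C_A^0.5)/(k₂·C_A) = (k₁/k₂)·C_A^-0.5.
= (6.15×1.470^0.5) / (3.87×1.470) = 7.456/5.689 = 1.31.
The undesired path is higher order in A, so low C_A (CSTR or dilute feed) favours B.

1.31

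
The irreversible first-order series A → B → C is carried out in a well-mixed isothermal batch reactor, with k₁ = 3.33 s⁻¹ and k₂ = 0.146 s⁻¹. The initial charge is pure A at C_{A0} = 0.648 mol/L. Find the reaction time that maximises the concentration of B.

For first-order series the maximum of C_B occurs at t_opt = ln(k₂/k₁)/(k₂−k₁).
= ln(0.146/3.33)/(0.146−3.33) = ln(0.04384)/-3.184 = -3.127/-3.184 = 0.982 s.

0.982 s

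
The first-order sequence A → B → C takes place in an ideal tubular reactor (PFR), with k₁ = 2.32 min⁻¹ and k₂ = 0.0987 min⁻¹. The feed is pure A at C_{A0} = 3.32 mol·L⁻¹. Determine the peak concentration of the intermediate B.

2.89 mol·L⁻¹

At the optimum, C_{B,max}/C_{A0} = (k₁/k₂)^[k₂/(k₂−k₁)].
= (2.32/0.0987)^(0.0987/(0.0987−2.32)) = (23.51)^(-0.04443) = 0.8691.
C_{B,max} = 0.8691×3.32 = 2.89 mol·L⁻¹.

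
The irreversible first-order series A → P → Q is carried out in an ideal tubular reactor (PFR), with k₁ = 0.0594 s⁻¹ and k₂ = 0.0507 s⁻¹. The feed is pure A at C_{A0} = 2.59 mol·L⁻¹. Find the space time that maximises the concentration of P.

18.2 s

The intermediate peaks when r₁ = r₂, i.e. k₁e^(−k₁τ) = k₂e^(−k₂τ), giving τ_opt = ln(k₂/k₁)/(k₂−k₁).
= ln(0.0507/0.0594)/(0.0507−0.0594) = ln(0.8535)/-0.008700 = -0.1584/-0.008700 = 18.2 s.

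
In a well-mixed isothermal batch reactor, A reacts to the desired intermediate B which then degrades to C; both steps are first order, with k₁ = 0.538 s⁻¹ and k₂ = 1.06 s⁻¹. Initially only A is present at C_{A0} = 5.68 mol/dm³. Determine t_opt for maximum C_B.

1.30 s

Setting dC_B/dt = 0 gives t_opt = ln(k₂/k₁)/(k₂−k₁).
= ln(1.06/0.538)/(1.06−0.538) = ln(1.970)/0.5220 = 0.6782/0.5220 = 1.30 s.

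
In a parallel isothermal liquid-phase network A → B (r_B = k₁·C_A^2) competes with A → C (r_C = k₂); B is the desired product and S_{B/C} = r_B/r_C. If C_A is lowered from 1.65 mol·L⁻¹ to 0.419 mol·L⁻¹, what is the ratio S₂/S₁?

0.0645

S_{B/C} = (k₁/k₂)·C_A^2, so S₂/S₁ = (C_{A,2}/C_{A,1})^2.
= (0.419/1.65)^2 = (0.2539)^2 = 0.0645.
Selectivity toward B falls as C_A falls — high-concentration operation is favoured.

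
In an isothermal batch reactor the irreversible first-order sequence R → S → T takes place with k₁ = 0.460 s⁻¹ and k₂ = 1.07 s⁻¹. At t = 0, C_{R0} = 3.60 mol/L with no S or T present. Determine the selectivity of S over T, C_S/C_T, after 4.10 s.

0.141

Solving the coupled first-order balances gives C_S(t) = [k₁/(k₂−k₁)]·C_{R0}·(e^(−k₁t) − e^(−k₂t)).
e^(−k₁t) = e^(−0.460×4.10) = e^(−1.886) = 0.1517; e^(−k₂t) = e^(−4.387) = 0.01244.
C_S = 0.460×3.60/(1.07−0.460) × (0.1517−0.01244) = 2.715×0.1392 = 0.3780 mol/L.
C_R = C_{R0}e^(−k₁t) = 0.5460 mol/L, so C_T = C_{R0}−C_R−C_S = 2.676 mol/L; C_S/C_T = 0.141.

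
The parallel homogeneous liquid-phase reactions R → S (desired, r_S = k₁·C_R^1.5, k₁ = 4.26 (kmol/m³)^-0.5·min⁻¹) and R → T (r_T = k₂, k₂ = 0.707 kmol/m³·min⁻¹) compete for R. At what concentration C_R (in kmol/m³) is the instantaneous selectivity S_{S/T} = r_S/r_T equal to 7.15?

S_{S/T} = (k₁/k₂)·C_R^1.5 ⇒ C_R = (S·k₂/k₁)^(1/1.5).
= (7.15×0.707/4.26)^(0.6667) = (1.187)^(0.6667) = 1.12 kmol/m³.

1.12 kmol/m³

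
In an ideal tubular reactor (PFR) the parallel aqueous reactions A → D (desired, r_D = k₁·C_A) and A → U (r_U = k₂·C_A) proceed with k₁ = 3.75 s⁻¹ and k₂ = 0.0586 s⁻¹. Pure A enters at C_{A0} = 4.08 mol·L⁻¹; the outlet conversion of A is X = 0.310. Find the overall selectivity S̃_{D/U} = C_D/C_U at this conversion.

C_A = C_{A0}(1−X) = 2.815 mol·L⁻¹.
Both paths are first order in A, so the instantaneous fraction to D is constant: dC_D/d(−C_A) = k₁/(k₁+k₂) = 0.9846.
C_D = 0.9846·(C_{A0}−C_A) = 0.9846×1.265 = 1.25 mol·L⁻¹.
C_U = (C_{A0}−C_A)−C_D = 0.01946 mol·L⁻¹; S̃_{D/U} = 1.245/0.01946 = 64.0.

64.0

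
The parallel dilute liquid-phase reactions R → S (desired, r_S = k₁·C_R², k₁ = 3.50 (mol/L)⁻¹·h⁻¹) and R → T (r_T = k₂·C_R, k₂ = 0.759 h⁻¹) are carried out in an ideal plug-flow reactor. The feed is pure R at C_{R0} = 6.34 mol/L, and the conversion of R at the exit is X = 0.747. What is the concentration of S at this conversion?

C_R = C_{R0}(1−X) = 1.604 mol/L.
Along a PFR/batch, dC_T/dC_R = −r_T/(r_S+r_T) = −k₂/(k₂+k₁·C_R).
Integrating from C_{R0} to C_R: C_T = (0.759/3.50)·ln[(0.759+3.50·6.34)/(0.759+3.50·1.60)] = 0.2169·ln(22.95/6.373) = 0.2778 mol/L.
Then C_S = (C_{R0}−C_R) − C_T = 4.736 − 0.2778 = 4.458 mol/L.

4.46 mol/L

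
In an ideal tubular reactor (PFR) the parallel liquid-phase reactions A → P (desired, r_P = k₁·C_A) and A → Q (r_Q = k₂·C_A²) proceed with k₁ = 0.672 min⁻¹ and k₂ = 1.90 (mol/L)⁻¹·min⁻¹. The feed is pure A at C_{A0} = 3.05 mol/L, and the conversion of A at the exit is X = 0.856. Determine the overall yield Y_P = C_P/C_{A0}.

0.169

C_A = C_{A0}(1−X) = 0.4392 mol/L.
Along a PFR/batch, dC_P/dC_A = −r_P/(r_P+r_Q) = −k₁/(k₁+k₂·C_A).
Integrating from C_{A0} to C_A: C_P = (0.672/1.90)·ln[(0.672+1.90·3.05)/(0.672+1.90·0.439)] = 0.3537·ln(6.467/1.506) = 0.5153 mol/L.
Y_P = C_P/C_{A0} = 0.5153/3.05 = 0.169.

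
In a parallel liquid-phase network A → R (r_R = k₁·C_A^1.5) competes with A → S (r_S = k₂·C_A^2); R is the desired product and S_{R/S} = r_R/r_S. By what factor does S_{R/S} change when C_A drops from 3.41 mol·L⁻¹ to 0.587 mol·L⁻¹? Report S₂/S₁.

2.41

S_{R/S} = (k₁/k₂)·C_A^-0.5, so S₂/S₁ = (C_{A,2}/C_{A,1})^-0.5.
= (0.587/3.41)^(-0.5) = (0.1721)^(-0.5) = 2.41.
Selectivity toward R rises as C_A falls — low-concentration operation is favoured.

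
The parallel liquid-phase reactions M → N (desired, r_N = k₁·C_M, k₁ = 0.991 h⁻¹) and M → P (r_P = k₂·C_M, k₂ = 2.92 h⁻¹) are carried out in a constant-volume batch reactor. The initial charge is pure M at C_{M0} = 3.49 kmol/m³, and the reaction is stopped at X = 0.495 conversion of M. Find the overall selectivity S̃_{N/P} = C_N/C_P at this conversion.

0.339

C_M = C_{M0}(1−X) = 1.762 kmol/m³.
Both paths are first order in M, so the instantaneous fraction to N is constant: dC_N/d(−C_M) = k₁/(k₁+k₂) = 0.2534.
C_N = 0.2534·(C_{M0}−C_M) = 0.2534×1.728 = 0.438 kmol/m³.
C_P = (C_{M0}−C_M)−C_N = 1.290 kmol/m³; S̃_{N/P} = 0.4377/1.290 = 0.339.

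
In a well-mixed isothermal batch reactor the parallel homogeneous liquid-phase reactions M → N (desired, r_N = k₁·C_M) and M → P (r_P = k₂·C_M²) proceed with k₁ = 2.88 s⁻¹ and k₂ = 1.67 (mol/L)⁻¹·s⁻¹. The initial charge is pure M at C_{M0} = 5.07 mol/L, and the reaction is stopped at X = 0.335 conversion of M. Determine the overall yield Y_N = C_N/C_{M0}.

0.0978

C_M = C_{M0}(1−X) = 3.372 mol/L.
Along a PFR/batch, dC_N/dC_M = −r_N/(r_N+r_P) = −k₁/(k₁+k₂·C_M).
Integrating from C_{M0} to C_M: C_N = (2.88/1.67)·ln[(2.88+1.67·5.07)/(2.88+1.67·3.37)] = 1.725·ln(11.35/8.510) = 0.4961 mol/L.
Y_N = C_N/C_{M0} = 0.4961/5.07 = 0.0978.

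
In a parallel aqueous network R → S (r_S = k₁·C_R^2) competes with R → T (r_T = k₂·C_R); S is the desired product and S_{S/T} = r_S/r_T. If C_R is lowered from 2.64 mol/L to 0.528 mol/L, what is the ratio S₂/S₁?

0.200

S_{S/T} = (k₁/k₂)·C_R, so S₂/S₁ = (C_{R,2}/C_{R,1}).
= 0.528/2.64 = 0.200.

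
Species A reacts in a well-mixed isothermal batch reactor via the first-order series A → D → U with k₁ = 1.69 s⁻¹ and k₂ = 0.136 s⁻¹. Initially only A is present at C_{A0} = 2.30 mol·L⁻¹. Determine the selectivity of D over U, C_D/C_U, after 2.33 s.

Solving the coupled first-order balances gives C_D(t) = [k₁/(k₂−k₁)]·C_{A0}·(e^(−k₁t) − e^(−k₂t)).
e^(−k₁t) = e^(−1.69×2.33) = e^(−3.938) = 0.01949; e^(−k₂t) = e^(−0.3169) = 0.7284.
C_D = 1.69×2.30/(0.136−1.69) × (0.01949−0.7284) = (-2.501)×(-0.7089) = 1.773 mol·L⁻¹.
C_A = C_{A0}e^(−k₁t) = 0.04483 mol·L⁻¹, so C_U = C_{A0}−C_A−C_D = 0.4819 mol·L⁻¹; C_D/C_U = 3.68.

3.68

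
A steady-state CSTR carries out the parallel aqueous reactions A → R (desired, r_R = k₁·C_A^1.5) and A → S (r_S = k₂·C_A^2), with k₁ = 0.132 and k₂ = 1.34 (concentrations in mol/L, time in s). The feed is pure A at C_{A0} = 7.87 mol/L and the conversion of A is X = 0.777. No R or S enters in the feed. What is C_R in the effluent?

0.423 mol/L

Exit C_A = C_{A0}(1−X) = 7.87×0.223 = 1.755 mol/L.
Rates in a CSTR are evaluated at the outlet concentration: r_R = 0.132×1.755^1.5 = 0.3069, r_S = 1.34×1.755^2 = 4.127.
Fraction of consumed A going to R: r_R/(r_R+r_S) = 0.06921.
C_R = 0.06921·C_{A0}·X = 0.06921×7.87×0.777 = 0.423 mol/L.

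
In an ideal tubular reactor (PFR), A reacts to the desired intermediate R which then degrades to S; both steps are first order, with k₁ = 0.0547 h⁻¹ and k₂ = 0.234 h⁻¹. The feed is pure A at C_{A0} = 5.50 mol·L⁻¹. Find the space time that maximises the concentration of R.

For first-order series the maximum of C_R occurs at τ_opt = ln(k₂/k₁)/(k₂−k₁).
= ln(0.234/0.0547)/(0.234−0.0547) = ln(4.278)/0.1793 = 1.453/0.1793 = 8.11 h.

8.11 h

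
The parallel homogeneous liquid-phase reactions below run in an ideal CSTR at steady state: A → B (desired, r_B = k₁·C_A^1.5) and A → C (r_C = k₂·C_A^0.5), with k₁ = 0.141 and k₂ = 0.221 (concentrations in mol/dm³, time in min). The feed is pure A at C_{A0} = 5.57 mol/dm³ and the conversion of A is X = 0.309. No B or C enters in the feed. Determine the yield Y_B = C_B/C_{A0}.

0.220

Exit C_A = C_{A0}(1−X) = 5.57×0.691 = 3.849 mol/dm³.
A CSTR operates uniformly at the exit composition, giving r_B = 1.065 and r_C = 0.4336 (each k·C_A^n at C_A = 3.849).
Fraction of consumed A going to B: r_B/(r_B+r_C) = 0.7106.
C_B = 0.7106·C_{A0}·X = 0.7106×5.57×0.309 = 1.22 mol/dm³; Y_B = C_B/C_{A0} = 0.220.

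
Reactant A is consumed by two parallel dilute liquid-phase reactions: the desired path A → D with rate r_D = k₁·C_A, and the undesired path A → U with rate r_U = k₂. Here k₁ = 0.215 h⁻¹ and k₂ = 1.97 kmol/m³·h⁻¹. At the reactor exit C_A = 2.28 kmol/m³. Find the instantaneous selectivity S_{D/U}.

0.249

S_{D/U} = r_D/r_U = (k₁·C_A)/(k₂) = (k₁/k₂)·C_A.
= (0.215×2.280) / (1.97) = 0.4902/1.970 = 0.249.
Since the desired path is higher order in A, keeping C_A high (PFR or concentrated feed) favours D.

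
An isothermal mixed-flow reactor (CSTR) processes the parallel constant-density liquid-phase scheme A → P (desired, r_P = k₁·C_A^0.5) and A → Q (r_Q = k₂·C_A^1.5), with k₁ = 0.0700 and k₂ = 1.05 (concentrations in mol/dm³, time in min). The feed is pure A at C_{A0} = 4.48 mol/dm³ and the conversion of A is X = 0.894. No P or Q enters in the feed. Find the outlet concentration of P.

0.493 mol/dm³

Exit C_A = C_{A0}(1−X) = 4.48×0.106 = 0.4749 mol/dm³.
A CSTR operates uniformly at the exit composition, giving r_P = 0.04824 and r_Q = 0.3436 (each k·C_A^n at C_A = 0.4749).
Fraction of consumed A going to P: r_P/(r_P+r_Q) = 0.1231.
C_P = 0.1231·C_{A0}·X = 0.1231×4.48×0.894 = 0.493 mol/dm³.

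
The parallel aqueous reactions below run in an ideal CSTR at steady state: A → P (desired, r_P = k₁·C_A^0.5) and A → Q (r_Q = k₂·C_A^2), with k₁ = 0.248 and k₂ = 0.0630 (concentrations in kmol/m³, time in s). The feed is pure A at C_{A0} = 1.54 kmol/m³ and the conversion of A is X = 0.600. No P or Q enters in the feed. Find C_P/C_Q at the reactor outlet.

8.14

Exit C_A = C_{A0}(1−X) = 1.54×0.400 = 0.6160 kmol/m³.
In a CSTR the entire volume is at exit conditions, so r_P = 0.248×0.6160^0.5 = 0.1946 and r_Q = 0.0630×0.6160^2 = 0.02391.
Overall selectivity = C_P/C_Q = r_Pτ/(r_Qτ) = r_P/r_Q = 8.14.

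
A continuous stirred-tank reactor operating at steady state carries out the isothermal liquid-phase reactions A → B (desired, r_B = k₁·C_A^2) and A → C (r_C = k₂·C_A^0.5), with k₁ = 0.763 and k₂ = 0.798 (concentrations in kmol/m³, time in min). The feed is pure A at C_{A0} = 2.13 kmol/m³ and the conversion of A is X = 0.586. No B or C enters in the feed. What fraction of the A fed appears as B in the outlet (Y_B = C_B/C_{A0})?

Exit C_A = C_{A0}(1−X) = 2.13×0.414 = 0.8818 kmol/m³.
In a CSTR the entire volume is at exit conditions, so r_B = 0.763×0.8818^2 = 0.5933 and r_C = 0.798×0.8818^0.5 = 0.7494.
Fraction of consumed A going to B: r_B/(r_B+r_C) = 0.4419.
C_B = 0.4419·C_{A0}·X = 0.4419×2.13×0.586 = 0.552 kmol/m³; Y_B = C_B/C_{A0} = 0.259.

0.259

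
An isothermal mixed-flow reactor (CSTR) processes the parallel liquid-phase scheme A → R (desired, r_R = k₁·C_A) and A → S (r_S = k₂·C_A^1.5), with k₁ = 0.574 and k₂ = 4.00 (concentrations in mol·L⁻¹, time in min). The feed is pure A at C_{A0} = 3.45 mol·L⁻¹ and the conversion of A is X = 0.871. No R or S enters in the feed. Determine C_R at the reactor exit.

0.532 mol·L⁻¹

Exit C_A = C_{A0}(1−X) = 3.45×0.129 = 0.4451 mol·L⁻¹.
In a CSTR the entire volume is at exit conditions, so r_R = 0.574×0.4451 = 0.2555 and r_S = 4.00×0.4451^1.5 = 1.188.
Fraction of consumed A going to R: r_R/(r_R+r_S) = 0.1770.
C_R = 0.1770·C_{A0}·X = 0.1770×3.45×0.871 = 0.532 mol·L⁻¹.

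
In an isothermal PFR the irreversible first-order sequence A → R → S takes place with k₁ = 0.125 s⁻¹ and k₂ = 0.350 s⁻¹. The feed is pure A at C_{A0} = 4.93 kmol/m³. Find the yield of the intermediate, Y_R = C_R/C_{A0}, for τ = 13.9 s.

0.0935

Solving the coupled first-order balances gives C_R(τ) = [k₁/(k₂−k₁)]·C_{A0}·(e^(−k₁τ) − e^(−k₂τ)).
e^(−k₁τ) = e^(−0.125×13.9) = e^(−1.738) = 0.1760; e^(−k₂τ) = e^(−4.865) = 0.007712.
C_R = 0.125×4.93/(0.350−0.125) × (0.1760−0.007712) = 2.739×0.1682 = 0.4608 kmol/m³.
Y_R = C_R/C_{A0} = 0.4608/4.93 = 0.0935.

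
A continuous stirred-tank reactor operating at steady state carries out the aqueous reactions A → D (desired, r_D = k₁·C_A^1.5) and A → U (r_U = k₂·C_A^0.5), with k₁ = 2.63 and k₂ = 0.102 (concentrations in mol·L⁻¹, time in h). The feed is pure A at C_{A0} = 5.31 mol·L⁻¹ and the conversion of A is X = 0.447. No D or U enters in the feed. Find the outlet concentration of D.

2.34 mol·L⁻¹

Exit C_A = C_{A0}(1−X) = 5.31×0.553 = 2.936 mol·L⁻¹.
In a CSTR the entire volume is at exit conditions, so r_D = 2.63×2.936^1.5 = 13.23 and r_U = 0.102×2.936^0.5 = 0.1748.
Fraction of consumed A going to D: r_D/(r_D+r_U) = 0.9870.
C_D = 0.9870·C_{A0}·X = 0.9870×5.31×0.447 = 2.34 mol·L⁻¹.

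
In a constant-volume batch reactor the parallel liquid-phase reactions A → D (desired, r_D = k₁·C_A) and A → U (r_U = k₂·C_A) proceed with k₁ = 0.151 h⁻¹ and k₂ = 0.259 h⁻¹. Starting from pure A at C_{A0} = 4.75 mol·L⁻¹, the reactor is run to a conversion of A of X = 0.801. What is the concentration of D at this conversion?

1.40 mol·L⁻¹

C_A = C_{A0}(1−X) = 0.9452 mol·L⁻¹.
Both paths are first order in A, so the instantaneous fraction to D is constant: dC_D/d(−C_A) = k₁/(k₁+k₂) = 0.3683.
C_D = 0.3683·(C_{A0}−C_A) = 0.3683×3.805 = 1.40 mol·L⁻¹.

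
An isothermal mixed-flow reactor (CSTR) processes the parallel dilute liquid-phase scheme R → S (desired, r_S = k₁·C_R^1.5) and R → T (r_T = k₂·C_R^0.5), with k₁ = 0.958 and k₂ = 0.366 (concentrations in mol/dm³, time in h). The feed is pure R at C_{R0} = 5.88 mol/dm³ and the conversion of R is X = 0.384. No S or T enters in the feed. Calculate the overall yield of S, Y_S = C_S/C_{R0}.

Exit C_R = C_{R0}(1−X) = 5.88×0.616 = 3.622 mol/dm³.
In a CSTR the entire volume is at exit conditions, so r_S = 0.958×3.622^1.5 = 6.604 and r_T = 0.366×3.622^0.5 = 0.6966.
Fraction of consumed R going to S: r_S/(r_S+r_T) = 0.9046.
C_S = 0.9046·C_{R0}·X = 0.9046×5.88×0.384 = 2.04 mol/dm³; Y_S = C_S/C_{R0} = 0.347.

0.347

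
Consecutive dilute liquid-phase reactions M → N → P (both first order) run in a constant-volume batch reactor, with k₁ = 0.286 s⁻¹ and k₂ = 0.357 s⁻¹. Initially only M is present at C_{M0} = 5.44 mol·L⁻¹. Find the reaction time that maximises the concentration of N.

For first-order series the maximum of C_N occurs at t_opt = ln(k₂/k₁)/(k₂−k₁).
= ln(0.357/0.286)/(0.357−0.286) = ln(1.248)/0.07100 = 0.2217/0.07100 = 3.12 s.

3.12 s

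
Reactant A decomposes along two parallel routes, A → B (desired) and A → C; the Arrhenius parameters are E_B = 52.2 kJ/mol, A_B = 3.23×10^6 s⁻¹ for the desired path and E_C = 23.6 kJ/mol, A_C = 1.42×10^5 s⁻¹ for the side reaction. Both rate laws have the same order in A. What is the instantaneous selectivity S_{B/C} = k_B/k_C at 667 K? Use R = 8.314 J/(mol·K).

0.131

k_B/k_C = (A_B/A_C)·exp[−(E_B−E_C)/(RT)] = (A_B/A_C)·exp[(E_C−E_B)/(RT)].
(E_C−E_B)/(RT) = (23.6−52.2)×10³/(8.314×667) = -28600/5545 = -5.157.
k_B/k_C = (3.23×10^6/1.42×10^5)·exp(-5.157) = 22.75 × 0.005757 = 0.131.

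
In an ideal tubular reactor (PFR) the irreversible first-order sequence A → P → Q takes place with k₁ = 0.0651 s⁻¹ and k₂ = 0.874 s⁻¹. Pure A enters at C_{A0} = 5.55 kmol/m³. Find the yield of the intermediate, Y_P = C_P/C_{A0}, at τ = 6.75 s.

Solving the coupled first-order balances gives C_P(τ) = [k₁/(k₂−k₁)]·C_{A0}·(e^(−k₁τ) − e^(−k₂τ)).
e^(−k₁τ) = e^(−0.0651×6.75) = e^(−0.4394) = 0.6444; e^(−k₂τ) = e^(−5.899) = 0.002741.
C_P = 0.0651×5.55/(0.874−0.0651) × (0.6444−0.002741) = 0.4467×0.6417 = 0.2866 kmol/m³.
Y_P = C_P/C_{A0} = 0.2866/5.55 = 0.0516.

0.0516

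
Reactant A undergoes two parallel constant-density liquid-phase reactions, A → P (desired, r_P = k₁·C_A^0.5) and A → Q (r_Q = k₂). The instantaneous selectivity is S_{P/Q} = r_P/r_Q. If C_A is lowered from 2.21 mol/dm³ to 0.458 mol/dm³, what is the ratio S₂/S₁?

S_{P/Q} = (k₁/k₂)·C_A^0.5, so S₂/S₁ = (C_{A,2}/C_{A,1})^0.5.
= (0.458/2.21)^0.5 = (0.2072)^0.5 = 0.455.

0.455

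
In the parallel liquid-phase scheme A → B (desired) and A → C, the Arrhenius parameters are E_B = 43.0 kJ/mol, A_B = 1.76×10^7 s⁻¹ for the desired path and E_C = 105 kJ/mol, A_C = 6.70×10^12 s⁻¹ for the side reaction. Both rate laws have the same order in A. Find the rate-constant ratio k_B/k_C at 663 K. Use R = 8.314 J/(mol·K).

0.202

k_B/k_C = (A_B/A_C)·exp[−(E_B−E_C)/(RT)] = (A_B/A_C)·exp[(E_C−E_B)/(RT)].
(E_C−E_B)/(RT) = (105−43.0)×10³/(8.314×663) = 62000/5512 = 11.25.
k_B/k_C = (1.76×10^7/6.70×10^12)·exp(11.25) = 2.627×10^-6 × 76712 = 0.202.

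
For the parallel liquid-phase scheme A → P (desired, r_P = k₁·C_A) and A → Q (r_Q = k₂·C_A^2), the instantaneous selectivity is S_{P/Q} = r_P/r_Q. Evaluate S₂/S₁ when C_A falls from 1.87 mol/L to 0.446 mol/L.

S_{P/Q} = (k₁/k₂)·C_A⁻¹, so S₂/S₁ = (C_{A,2}/C_{A,1})⁻¹.
= 1.87/0.446 = 4.19.

4.19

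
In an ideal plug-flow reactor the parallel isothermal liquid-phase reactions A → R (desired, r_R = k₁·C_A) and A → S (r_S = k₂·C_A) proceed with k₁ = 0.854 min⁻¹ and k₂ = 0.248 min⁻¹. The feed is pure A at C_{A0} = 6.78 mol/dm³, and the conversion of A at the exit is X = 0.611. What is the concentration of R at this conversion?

3.21 mol/dm³

C_A = C_{A0}(1−X) = 2.637 mol/dm³.
Both paths are first order in A, so the instantaneous fraction to R is constant: dC_R/d(−C_A) = k₁/(k₁+k₂) = 0.7750.
C_R = 0.7750·(C_{A0}−C_A) = 0.7750×4.143 = 3.21 mol/dm³.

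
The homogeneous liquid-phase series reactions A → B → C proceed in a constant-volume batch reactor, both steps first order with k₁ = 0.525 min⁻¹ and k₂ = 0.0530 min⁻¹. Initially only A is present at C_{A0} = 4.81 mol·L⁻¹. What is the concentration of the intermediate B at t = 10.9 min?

Solving the coupled first-order balances gives C_B(t) = [k₁/(k₂−k₁)]·C_{A0}·(e^(−k₁t) − e^(−k₂t)).
e^(−k₁t) = e^(−0.525×10.9) = e^(−5.723) = 0.003272; e^(−k₂t) = e^(−0.5777) = 0.5612.
C_B = 0.525×4.81/(0.0530−0.525) × (0.003272−0.5612) = (-5.350)×(-0.5579) = 2.985 mol·L⁻¹.

2.98 mol·L⁻¹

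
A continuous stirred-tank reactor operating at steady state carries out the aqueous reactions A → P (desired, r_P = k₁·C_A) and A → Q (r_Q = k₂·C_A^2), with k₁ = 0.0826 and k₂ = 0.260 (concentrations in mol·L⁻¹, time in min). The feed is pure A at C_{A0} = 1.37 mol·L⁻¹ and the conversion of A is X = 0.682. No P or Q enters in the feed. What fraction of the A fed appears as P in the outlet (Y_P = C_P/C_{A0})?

Exit C_A = C_{A0}(1−X) = 1.37×0.318 = 0.4357 mol·L⁻¹.
In a CSTR the entire volume is at exit conditions, so r_P = 0.0826×0.4357 = 0.03599 and r_Q = 0.260×0.4357^2 = 0.04935.
Fraction of consumed A going to P: r_P/(r_P+r_Q) = 0.4217.
C_P = 0.4217·C_{A0}·X = 0.4217×1.37×0.682 = 0.394 mol·L⁻¹; Y_P = C_P/C_{A0} = 0.288.

0.288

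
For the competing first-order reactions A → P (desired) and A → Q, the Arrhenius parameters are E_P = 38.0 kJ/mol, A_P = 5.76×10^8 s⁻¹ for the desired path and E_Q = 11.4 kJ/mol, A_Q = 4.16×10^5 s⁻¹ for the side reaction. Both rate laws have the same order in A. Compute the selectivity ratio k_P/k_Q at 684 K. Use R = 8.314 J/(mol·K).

k_P/k_Q = (A_P/A_Q)·exp[−(E_P−E_Q)/(RT)] = (A_P/A_Q)·exp[(E_Q−E_P)/(RT)].
(E_Q−E_P)/(RT) = (11.4−38.0)×10³/(8.314×684) = -26600/5687 = -4.678.
k_P/k_Q = (5.76×10^8/4.16×10^5)·exp(-4.678) = 1385 × 0.009302 = 12.9.

12.9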